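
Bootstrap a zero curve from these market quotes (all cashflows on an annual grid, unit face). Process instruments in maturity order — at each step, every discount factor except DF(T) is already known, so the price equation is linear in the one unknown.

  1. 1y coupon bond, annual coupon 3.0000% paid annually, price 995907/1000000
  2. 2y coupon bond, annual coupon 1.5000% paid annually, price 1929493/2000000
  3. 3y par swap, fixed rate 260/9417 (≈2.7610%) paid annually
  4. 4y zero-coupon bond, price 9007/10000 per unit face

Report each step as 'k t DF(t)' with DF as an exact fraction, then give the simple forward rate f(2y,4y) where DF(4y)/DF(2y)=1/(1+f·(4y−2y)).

step 1 [1y] bond c/1=3/100: DF=(995907/1000000 − 3/100·(0))/(1+3/100) = 9669/10000 ≈ 0.966900
step 2 [2y] bond c/1=3/200: DF=(1929493/2000000 − 3/200·(0.966900))/(1+3/200) = 4681/5000 ≈ 0.936200
step 3 [3y] swap r/1=260/9417: DF=(1 − 260/9417·(0.966900+0.936200))/(1+260/9417) = 461/500 ≈ 0.922000
step 4 [4y] zero: DF = P = 9007/10000 ≈ 0.900700

1 1 9669/10000
2 2 4681/5000
3 3 461/500
4 4 9007/10000
f(2y,4y) = ((4681/5000)/(9007/10000) − 1)/(2) = 355/18014 ≈ 1.9707%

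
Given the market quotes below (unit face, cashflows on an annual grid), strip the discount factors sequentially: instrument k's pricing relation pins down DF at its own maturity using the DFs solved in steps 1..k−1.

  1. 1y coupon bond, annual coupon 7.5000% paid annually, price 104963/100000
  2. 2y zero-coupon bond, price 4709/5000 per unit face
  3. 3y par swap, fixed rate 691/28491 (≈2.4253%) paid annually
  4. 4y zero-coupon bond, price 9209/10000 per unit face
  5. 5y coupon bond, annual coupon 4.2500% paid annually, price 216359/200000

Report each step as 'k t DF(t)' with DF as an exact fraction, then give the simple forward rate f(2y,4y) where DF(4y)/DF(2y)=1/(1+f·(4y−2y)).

step 1 [1y] bond c/1=3/40: DF=(104963/100000 − 3/40·(0))/(1+3/40) = 2441/2500 ≈ 0.976400
step 2 [2y] zero: DF = P = 4709/5000 ≈ 0.941800
step 3 [3y] swap r/1=691/28491: DF=(1 − 691/28491·(0.976400+0.941800))/(1+691/28491) = 9309/10000 ≈ 0.930900
step 4 [4y] zero: DF = P = 9209/10000 ≈ 0.920900
step 5 [5y] bond c/1=17/400: DF=(216359/200000 − 17/400·(0.976400+0.941800+0.930900+0.920900))/(1+17/400) = 221/250 ≈ 0.884000

1 1 2441/2500
2 2 4709/5000
3 3 9309/10000
4 4 9209/10000
5 5 221/250
f(2y,4y) = ((4709/5000)/(9209/10000) − 1)/(2) = 209/18418 ≈ 1.1348%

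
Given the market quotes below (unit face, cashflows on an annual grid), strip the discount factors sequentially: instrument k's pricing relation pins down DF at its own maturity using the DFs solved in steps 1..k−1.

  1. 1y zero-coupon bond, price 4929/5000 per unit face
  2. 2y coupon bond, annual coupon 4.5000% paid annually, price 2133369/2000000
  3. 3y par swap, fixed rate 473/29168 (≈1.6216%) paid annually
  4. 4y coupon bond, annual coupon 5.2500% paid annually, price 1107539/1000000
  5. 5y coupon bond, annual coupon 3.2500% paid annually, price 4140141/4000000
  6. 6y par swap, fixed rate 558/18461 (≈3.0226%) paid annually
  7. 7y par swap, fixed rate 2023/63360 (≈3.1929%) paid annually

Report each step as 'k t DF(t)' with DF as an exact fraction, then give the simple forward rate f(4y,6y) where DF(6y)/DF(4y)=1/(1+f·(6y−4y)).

1 1 4929/5000
2 2 9783/10000
3 3 9527/10000
4 4 2267/2500
5 5 8821/10000
6 6 4163/5000
7 7 7977/10000
f(4y,6y) = ((2267/2500)/(4163/5000) − 1)/(2) = 371/8326 ≈ 4.4559%

step 1 [1y] zero: DF = P = 4929/5000 ≈ 0.985800
step 2 [2y] bond c/1=9/200: DF=(2133369/2000000 − 9/200·(0.985800))/(1+9/200) = 9783/10000 ≈ 0.978300
step 3 [3y] swap r/1=473/29168: DF=(1 − 473/29168·(0.985800+0.978300))/(1+473/29168) = 9527/10000 ≈ 0.952700
step 4 [4y] bond c/1=21/400: DF=(1107539/1000000 − 21/400·(0.985800+0.978300+0.952700))/(1+21/400) = 2267/2500 ≈ 0.906800
step 5 [5y] bond c/1=13/400: DF=(4140141/4000000 − 13/400·(0.985800+0.978300+0.952700+0.906800))/(1+13/400) = 8821/10000 ≈ 0.882100
step 6 [6y] swap r/1=558/18461: DF=(1 − 558/18461·(0.985800+0.978300+0.952700+0.906800+0.882100))/(1+558/18461) = 4163/5000 ≈ 0.832600
step 7 [7y] swap r/1=2023/63360: DF=(1 − 2023/63360·(0.985800+0.978300+0.952700+0.906800+0.882100+0.832600))/(1+2023/63360) = 7977/10000 ≈ 0.797700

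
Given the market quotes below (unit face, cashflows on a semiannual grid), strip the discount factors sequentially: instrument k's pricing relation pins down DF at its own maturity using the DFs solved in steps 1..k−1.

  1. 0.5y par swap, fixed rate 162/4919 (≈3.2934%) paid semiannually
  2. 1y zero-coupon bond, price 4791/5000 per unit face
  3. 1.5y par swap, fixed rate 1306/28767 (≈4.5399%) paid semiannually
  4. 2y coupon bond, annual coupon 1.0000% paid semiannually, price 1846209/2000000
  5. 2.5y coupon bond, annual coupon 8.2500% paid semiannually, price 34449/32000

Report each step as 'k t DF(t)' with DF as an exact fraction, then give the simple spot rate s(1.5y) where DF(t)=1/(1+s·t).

1 1/2 4919/5000
2 1 4791/5000
3 3/2 9347/10000
4 2 4521/5000
5 5/2 8841/10000
s(1.5y) = (1/(9347/10000) − 1)/(3/2) = 1306/28041 ≈ 4.6575%

step 1 [0.5y] swap r/2=81/4919: DF=(1 − 81/4919·(0))/(1+81/4919) = 4919/5000 ≈ 0.983800
step 2 [1y] zero: DF = P = 4791/5000 ≈ 0.958200
step 3 [1.5y] swap r/2=653/28767: DF=(1 − 653/28767·(0.983800+0.958200))/(1+653/28767) = 9347/10000 ≈ 0.934700
step 4 [2y] bond c/2=1/200: DF=(1846209/2000000 − 1/200·(0.983800+0.958200+0.934700))/(1+1/200) = 4521/5000 ≈ 0.904200
step 5 [2.5y] bond c/2=33/800: DF=(34449/32000 − 33/800·(0.983800+0.958200+0.934700+0.904200))/(1+33/800) = 8841/10000 ≈ 0.884100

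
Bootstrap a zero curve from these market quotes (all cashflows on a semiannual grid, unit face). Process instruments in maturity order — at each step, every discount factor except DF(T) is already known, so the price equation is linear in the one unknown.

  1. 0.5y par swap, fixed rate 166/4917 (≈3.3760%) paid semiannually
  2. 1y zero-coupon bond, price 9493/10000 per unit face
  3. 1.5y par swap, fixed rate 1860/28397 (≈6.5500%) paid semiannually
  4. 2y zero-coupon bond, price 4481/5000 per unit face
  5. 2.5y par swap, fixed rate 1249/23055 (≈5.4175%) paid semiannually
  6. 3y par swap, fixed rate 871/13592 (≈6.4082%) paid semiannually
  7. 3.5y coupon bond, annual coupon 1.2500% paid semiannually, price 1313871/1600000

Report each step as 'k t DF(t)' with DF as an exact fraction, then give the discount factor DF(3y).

1 1/2 4917/5000
2 1 9493/10000
3 3/2 907/1000
4 2 4481/5000
5 5/2 8751/10000
6 3 4129/5000
7 7/2 7823/10000
DF(3y) = 4129/5000 ≈ 0.825800

step 1 [0.5y] swap r/2=83/4917: DF=(1 − 83/4917·(0))/(1+83/4917) = 4917/5000 ≈ 0.983400
step 2 [1y] zero: DF = P = 9493/10000 ≈ 0.949300
step 3 [1.5y] swap r/2=930/28397: DF=(1 − 930/28397·(0.983400+0.949300))/(1+930/28397) = 907/1000 ≈ 0.907000
step 4 [2y] zero: DF = P = 4481/5000 ≈ 0.896200
step 5 [2.5y] swap r/2=1249/46110: DF=(1 − 1249/46110·(0.983400+0.949300+0.907000+0.896200))/(1+1249/46110) = 8751/10000 ≈ 0.875100
step 6 [3y] swap r/2=871/27184: DF=(1 − 871/27184·(0.983400+0.949300+0.907000+0.896200+0.875100))/(1+871/27184) = 4129/5000 ≈ 0.825800
step 7 [3.5y] bond c/2=1/160: DF=(1313871/1600000 − 1/160·(0.983400+0.949300+0.907000+0.896200+0.875100+0.825800))/(1+1/160) = 7823/10000 ≈ 0.782300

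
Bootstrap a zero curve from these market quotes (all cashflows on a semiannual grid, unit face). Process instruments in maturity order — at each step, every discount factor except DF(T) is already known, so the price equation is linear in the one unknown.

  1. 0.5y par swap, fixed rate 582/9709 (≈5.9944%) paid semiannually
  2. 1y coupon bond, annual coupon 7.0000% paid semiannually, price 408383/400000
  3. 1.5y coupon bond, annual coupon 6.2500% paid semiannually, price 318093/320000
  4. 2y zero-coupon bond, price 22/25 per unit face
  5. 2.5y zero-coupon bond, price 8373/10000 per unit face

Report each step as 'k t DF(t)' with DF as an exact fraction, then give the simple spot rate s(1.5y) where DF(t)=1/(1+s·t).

1 1/2 9709/10000
2 1 596/625
3 3/2 566/625
4 2 22/25
5 5/2 8373/10000
s(1.5y) = (1/(566/625) − 1)/(3/2) = 59/849 ≈ 6.9494%

step 1 [0.5y] swap r/2=291/9709: DF=(1 − 291/9709·(0))/(1+291/9709) = 9709/10000 ≈ 0.970900
step 2 [1y] bond c/2=7/200: DF=(408383/400000 − 7/200·(0.970900))/(1+7/200) = 596/625 ≈ 0.953600
step 3 [1.5y] bond c/2=1/32: DF=(318093/320000 − 1/32·(0.970900+0.953600))/(1+1/32) = 566/625 ≈ 0.905600
step 4 [2y] zero: DF = P = 22/25 ≈ 0.880000
step 5 [2.5y] zero: DF = P = 8373/10000 ≈ 0.837300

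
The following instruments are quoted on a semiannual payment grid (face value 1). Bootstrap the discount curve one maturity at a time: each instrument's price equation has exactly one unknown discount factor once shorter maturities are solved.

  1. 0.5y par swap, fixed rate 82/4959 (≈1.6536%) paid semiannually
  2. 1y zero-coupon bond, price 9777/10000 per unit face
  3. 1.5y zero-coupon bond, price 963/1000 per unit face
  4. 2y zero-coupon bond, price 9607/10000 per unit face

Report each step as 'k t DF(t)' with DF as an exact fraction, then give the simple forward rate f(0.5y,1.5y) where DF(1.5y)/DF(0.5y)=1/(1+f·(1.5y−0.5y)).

1 1/2 4959/5000
2 1 9777/10000
3 3/2 963/1000
4 2 9607/10000
f(0.5y,1.5y) = ((4959/5000)/(963/1000) − 1)/(1) = 16/535 ≈ 2.9907%

step 1 [0.5y] swap r/2=41/4959: DF=(1 − 41/4959·(0))/(1+41/4959) = 4959/5000 ≈ 0.991800
step 2 [1y] zero: DF = P = 9777/10000 ≈ 0.977700
step 3 [1.5y] zero: DF = P = 963/1000 ≈ 0.963000
step 4 [2y] zero: DF = P = 9607/10000 ≈ 0.960700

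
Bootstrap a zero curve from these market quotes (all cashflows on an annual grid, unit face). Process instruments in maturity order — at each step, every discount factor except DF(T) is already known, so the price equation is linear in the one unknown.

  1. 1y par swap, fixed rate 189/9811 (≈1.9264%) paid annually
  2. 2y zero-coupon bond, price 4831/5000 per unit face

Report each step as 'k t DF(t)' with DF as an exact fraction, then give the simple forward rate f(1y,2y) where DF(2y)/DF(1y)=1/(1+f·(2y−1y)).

1 1 9811/10000
2 2 4831/5000
f(1y,2y) = ((9811/10000)/(4831/5000) − 1)/(1) = 149/9662 ≈ 1.5421%

step 1 [1y] swap r/1=189/9811: DF=(1 − 189/9811·(0))/(1+189/9811) = 9811/10000 ≈ 0.981100
step 2 [2y] zero: DF = P = 4831/5000 ≈ 0.966200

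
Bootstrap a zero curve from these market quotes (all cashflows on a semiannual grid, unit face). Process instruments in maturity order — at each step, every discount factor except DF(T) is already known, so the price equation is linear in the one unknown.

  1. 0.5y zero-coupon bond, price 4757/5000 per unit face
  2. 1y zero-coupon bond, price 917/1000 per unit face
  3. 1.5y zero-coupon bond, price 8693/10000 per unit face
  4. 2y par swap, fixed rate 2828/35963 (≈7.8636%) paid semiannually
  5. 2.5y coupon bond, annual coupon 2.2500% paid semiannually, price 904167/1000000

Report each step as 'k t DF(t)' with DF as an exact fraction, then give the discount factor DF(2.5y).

step 1 [0.5y] zero: DF = P = 4757/5000 ≈ 0.951400
step 2 [1y] zero: DF = P = 917/1000 ≈ 0.917000
step 3 [1.5y] zero: DF = P = 8693/10000 ≈ 0.869300
step 4 [2y] swap r/2=1414/35963: DF=(1 − 1414/35963·(0.951400+0.917000+0.869300))/(1+1414/35963) = 4293/5000 ≈ 0.858600
step 5 [2.5y] bond c/2=9/800: DF=(904167/1000000 − 9/800·(0.951400+0.917000+0.869300+0.858600))/(1+9/800) = 8541/10000 ≈ 0.854100

1 1/2 4757/5000
2 1 917/1000
3 3/2 8693/10000
4 2 4293/5000
5 5/2 8541/10000
DF(2.5y) = 8541/10000 ≈ 0.854100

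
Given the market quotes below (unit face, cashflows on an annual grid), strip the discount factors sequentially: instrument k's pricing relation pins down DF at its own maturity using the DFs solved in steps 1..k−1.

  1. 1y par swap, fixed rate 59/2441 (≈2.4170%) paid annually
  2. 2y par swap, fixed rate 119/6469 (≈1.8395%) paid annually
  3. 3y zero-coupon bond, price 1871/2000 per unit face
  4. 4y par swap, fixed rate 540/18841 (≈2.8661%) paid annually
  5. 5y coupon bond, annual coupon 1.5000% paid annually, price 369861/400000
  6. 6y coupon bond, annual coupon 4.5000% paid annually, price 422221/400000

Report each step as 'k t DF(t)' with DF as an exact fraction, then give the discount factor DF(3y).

1 1 2441/2500
2 2 9643/10000
3 3 1871/2000
4 4 223/250
5 5 8553/10000
6 6 811/1000
DF(3y) = 1871/2000 ≈ 0.935500

step 1 [1y] swap r/1=59/2441: DF=(1 − 59/2441·(0))/(1+59/2441) = 2441/2500 ≈ 0.976400
step 2 [2y] swap r/1=119/6469: DF=(1 − 119/6469·(0.976400))/(1+119/6469) = 9643/10000 ≈ 0.964300
step 3 [3y] zero: DF = P = 1871/2000 ≈ 0.935500
step 4 [4y] swap r/1=540/18841: DF=(1 − 540/18841·(0.976400+0.964300+0.935500))/(1+540/18841) = 223/250 ≈ 0.892000
step 5 [5y] bond c/1=3/200: DF=(369861/400000 − 3/200·(0.976400+0.964300+0.935500+0.892000))/(1+3/200) = 8553/10000 ≈ 0.855300
step 6 [6y] bond c/1=9/200: DF=(422221/400000 − 9/200·(0.976400+0.964300+0.935500+0.892000+0.855300))/(1+9/200) = 811/1000 ≈ 0.811000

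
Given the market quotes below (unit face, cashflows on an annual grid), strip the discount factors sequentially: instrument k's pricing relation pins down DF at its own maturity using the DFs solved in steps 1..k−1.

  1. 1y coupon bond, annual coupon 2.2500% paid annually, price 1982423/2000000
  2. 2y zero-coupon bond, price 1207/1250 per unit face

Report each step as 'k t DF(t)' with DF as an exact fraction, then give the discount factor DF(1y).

1 1 4847/5000
2 2 1207/1250
DF(1y) = 4847/5000 ≈ 0.969400

step 1 [1y] bond c/1=9/400: DF=(1982423/2000000 − 9/400·(0))/(1+9/400) = 4847/5000 ≈ 0.969400
step 2 [2y] zero: DF = P = 1207/1250 ≈ 0.965600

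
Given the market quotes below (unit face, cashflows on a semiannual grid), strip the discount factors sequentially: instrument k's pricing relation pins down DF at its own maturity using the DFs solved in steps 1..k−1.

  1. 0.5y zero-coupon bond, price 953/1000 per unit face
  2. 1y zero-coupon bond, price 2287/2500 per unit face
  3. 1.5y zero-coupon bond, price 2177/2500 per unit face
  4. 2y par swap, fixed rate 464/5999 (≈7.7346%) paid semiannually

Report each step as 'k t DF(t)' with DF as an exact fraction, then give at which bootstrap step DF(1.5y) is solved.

step 1 [0.5y] zero: DF = P = 953/1000 ≈ 0.953000
step 2 [1y] zero: DF = P = 2287/2500 ≈ 0.914800
step 3 [1.5y] zero: DF = P = 2177/2500 ≈ 0.870800
step 4 [2y] swap r/2=232/5999: DF=(1 − 232/5999·(0.953000+0.914800+0.870800))/(1+232/5999) = 538/625 ≈ 0.860800

1 1/2 953/1000
2 1 2287/2500
3 3/2 2177/2500
4 2 538/625
DF(1.5y) is solved at step 3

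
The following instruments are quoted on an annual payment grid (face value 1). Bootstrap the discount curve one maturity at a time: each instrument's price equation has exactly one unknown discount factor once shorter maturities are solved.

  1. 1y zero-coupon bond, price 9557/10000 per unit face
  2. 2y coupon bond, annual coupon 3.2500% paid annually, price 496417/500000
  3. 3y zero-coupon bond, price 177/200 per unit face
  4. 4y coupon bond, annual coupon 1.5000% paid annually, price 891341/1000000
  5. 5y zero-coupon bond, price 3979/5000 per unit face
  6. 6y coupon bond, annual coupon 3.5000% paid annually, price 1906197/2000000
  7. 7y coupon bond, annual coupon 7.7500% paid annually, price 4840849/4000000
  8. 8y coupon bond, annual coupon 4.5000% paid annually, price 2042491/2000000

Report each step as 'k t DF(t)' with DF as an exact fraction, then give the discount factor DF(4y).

1 1 9557/10000
2 2 1863/2000
3 3 177/200
4 4 2093/2500
5 5 3979/5000
6 6 7719/10000
7 7 1877/2500
8 8 361/500
DF(4y) = 2093/2500 ≈ 0.837200

step 1 [1y] zero: DF = P = 9557/10000 ≈ 0.955700
step 2 [2y] bond c/1=13/400: DF=(496417/500000 − 13/400·(0.955700))/(1+13/400) = 1863/2000 ≈ 0.931500
step 3 [3y] zero: DF = P = 177/200 ≈ 0.885000
step 4 [4y] bond c/1=3/200: DF=(891341/1000000 − 3/200·(0.955700+0.931500+0.885000))/(1+3/200) = 2093/2500 ≈ 0.837200
step 5 [5y] zero: DF = P = 3979/5000 ≈ 0.795800
step 6 [6y] bond c/1=7/200: DF=(1906197/2000000 − 7/200·(0.955700+0.931500+0.885000+0.837200+0.795800))/(1+7/200) = 7719/10000 ≈ 0.771900
step 7 [7y] bond c/1=31/400: DF=(4840849/4000000 − 31/400·(0.955700+0.931500+0.885000+0.837200+0.795800+0.771900))/(1+31/400) = 1877/2500 ≈ 0.750800
step 8 [8y] bond c/1=9/200: DF=(2042491/2000000 − 9/200·(0.955700+0.931500+0.885000+0.837200+0.795800+0.771900+0.750800))/(1+9/200) = 361/500 ≈ 0.722000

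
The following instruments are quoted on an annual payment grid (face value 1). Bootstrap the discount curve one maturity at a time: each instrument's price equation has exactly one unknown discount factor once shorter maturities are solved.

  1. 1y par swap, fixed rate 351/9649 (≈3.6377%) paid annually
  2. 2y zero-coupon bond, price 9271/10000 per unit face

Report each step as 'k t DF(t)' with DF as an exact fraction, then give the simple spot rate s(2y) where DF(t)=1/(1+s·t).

1 1 9649/10000
2 2 9271/10000
s(2y) = (1/(9271/10000) − 1)/(2) = 729/18542 ≈ 3.9316%

step 1 [1y] swap r/1=351/9649: DF=(1 − 351/9649·(0))/(1+351/9649) = 9649/10000 ≈ 0.964900
step 2 [2y] zero: DF = P = 9271/10000 ≈ 0.927100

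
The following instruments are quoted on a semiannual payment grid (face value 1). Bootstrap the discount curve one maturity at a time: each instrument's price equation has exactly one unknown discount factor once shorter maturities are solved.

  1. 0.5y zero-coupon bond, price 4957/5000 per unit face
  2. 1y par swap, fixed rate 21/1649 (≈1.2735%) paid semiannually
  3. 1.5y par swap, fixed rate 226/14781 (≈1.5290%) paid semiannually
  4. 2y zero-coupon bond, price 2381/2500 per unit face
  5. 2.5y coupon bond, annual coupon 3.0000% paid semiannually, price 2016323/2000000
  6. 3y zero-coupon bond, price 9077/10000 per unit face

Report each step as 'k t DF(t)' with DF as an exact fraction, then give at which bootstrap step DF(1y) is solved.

step 1 [0.5y] zero: DF = P = 4957/5000 ≈ 0.991400
step 2 [1y] swap r/2=21/3298: DF=(1 − 21/3298·(0.991400))/(1+21/3298) = 4937/5000 ≈ 0.987400
step 3 [1.5y] swap r/2=113/14781: DF=(1 − 113/14781·(0.991400+0.987400))/(1+113/14781) = 4887/5000 ≈ 0.977400
step 4 [2y] zero: DF = P = 2381/2500 ≈ 0.952400
step 5 [2.5y] bond c/2=3/200: DF=(2016323/2000000 − 3/200·(0.991400+0.987400+0.977400+0.952400))/(1+3/200) = 1871/2000 ≈ 0.935500
step 6 [3y] zero: DF = P = 9077/10000 ≈ 0.907700

1 1/2 4957/5000
2 1 4937/5000
3 3/2 4887/5000
4 2 2381/2500
5 5/2 1871/2000
6 3 9077/10000
DF(1y) is solved at step 2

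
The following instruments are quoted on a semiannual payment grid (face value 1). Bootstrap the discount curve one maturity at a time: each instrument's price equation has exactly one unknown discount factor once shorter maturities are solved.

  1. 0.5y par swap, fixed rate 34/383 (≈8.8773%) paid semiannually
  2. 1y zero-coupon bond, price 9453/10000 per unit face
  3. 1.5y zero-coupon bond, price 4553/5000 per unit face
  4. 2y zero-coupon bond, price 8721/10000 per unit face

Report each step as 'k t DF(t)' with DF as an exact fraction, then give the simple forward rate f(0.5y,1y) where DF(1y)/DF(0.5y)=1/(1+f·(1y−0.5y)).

1 1/2 383/400
2 1 9453/10000
3 3/2 4553/5000
4 2 8721/10000
f(0.5y,1y) = ((383/400)/(9453/10000) − 1)/(1/2) = 244/9453 ≈ 2.5812%

step 1 [0.5y] swap r/2=17/383: DF=(1 − 17/383·(0))/(1+17/383) = 383/400 ≈ 0.957500
step 2 [1y] zero: DF = P = 9453/10000 ≈ 0.945300
step 3 [1.5y] zero: DF = P = 4553/5000 ≈ 0.910600
step 4 [2y] zero: DF = P = 8721/10000 ≈ 0.872100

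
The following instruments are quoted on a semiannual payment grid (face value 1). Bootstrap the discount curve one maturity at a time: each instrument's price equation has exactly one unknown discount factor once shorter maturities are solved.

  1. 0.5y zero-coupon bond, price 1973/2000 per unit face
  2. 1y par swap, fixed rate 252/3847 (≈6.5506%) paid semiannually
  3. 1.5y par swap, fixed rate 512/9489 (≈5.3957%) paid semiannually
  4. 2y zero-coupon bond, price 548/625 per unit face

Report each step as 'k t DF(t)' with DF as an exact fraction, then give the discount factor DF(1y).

step 1 [0.5y] zero: DF = P = 1973/2000 ≈ 0.986500
step 2 [1y] swap r/2=126/3847: DF=(1 − 126/3847·(0.986500))/(1+126/3847) = 937/1000 ≈ 0.937000
step 3 [1.5y] swap r/2=256/9489: DF=(1 − 256/9489·(0.986500+0.937000))/(1+256/9489) = 577/625 ≈ 0.923200
step 4 [2y] zero: DF = P = 548/625 ≈ 0.876800

1 1/2 1973/2000
2 1 937/1000
3 3/2 577/625
4 2 548/625
DF(1y) = 937/1000 ≈ 0.937000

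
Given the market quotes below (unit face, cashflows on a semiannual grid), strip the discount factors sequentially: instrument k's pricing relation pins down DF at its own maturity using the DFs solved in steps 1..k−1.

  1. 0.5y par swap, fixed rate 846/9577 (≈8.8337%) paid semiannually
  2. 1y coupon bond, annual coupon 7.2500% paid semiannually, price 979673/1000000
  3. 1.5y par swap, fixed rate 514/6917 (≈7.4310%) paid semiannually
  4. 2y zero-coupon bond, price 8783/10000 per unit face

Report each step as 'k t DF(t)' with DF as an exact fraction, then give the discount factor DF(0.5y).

1 1/2 9577/10000
2 1 9119/10000
3 3/2 2243/2500
4 2 8783/10000
DF(0.5y) = 9577/10000 ≈ 0.957700

step 1 [0.5y] swap r/2=423/9577: DF=(1 − 423/9577·(0))/(1+423/9577) = 9577/10000 ≈ 0.957700
step 2 [1y] bond c/2=29/800: DF=(979673/1000000 − 29/800·(0.957700))/(1+29/800) = 9119/10000 ≈ 0.911900
step 3 [1.5y] swap r/2=257/6917: DF=(1 − 257/6917·(0.957700+0.911900))/(1+257/6917) = 2243/2500 ≈ 0.897200
step 4 [2y] zero: DF = P = 8783/10000 ≈ 0.878300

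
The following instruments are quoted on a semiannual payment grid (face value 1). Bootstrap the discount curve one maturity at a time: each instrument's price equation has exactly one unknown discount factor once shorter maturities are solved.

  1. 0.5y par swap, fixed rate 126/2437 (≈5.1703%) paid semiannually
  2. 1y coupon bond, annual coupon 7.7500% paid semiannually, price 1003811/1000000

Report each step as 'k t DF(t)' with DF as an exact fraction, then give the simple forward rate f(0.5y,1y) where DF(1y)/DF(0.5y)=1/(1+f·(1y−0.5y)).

step 1 [0.5y] swap r/2=63/2437: DF=(1 − 63/2437·(0))/(1+63/2437) = 2437/2500 ≈ 0.974800
step 2 [1y] bond c/2=31/800: DF=(1003811/1000000 − 31/800·(0.974800))/(1+31/800) = 93/100 ≈ 0.930000

1 1/2 2437/2500
2 1 93/100
f(0.5y,1y) = ((2437/2500)/(93/100) − 1)/(1/2) = 224/2325 ≈ 9.6344%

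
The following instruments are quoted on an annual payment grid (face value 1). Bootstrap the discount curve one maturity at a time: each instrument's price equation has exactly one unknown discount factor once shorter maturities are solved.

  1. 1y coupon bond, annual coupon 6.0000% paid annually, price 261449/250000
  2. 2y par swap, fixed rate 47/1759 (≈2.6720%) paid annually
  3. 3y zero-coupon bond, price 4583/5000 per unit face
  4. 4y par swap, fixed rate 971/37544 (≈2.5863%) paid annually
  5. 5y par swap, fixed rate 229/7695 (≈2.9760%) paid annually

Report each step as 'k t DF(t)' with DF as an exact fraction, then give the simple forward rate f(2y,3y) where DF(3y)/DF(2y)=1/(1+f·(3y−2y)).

step 1 [1y] bond c/1=3/50: DF=(261449/250000 − 3/50·(0))/(1+3/50) = 4933/5000 ≈ 0.986600
step 2 [2y] swap r/1=47/1759: DF=(1 − 47/1759·(0.986600))/(1+47/1759) = 9483/10000 ≈ 0.948300
step 3 [3y] zero: DF = P = 4583/5000 ≈ 0.916600
step 4 [4y] swap r/1=971/37544: DF=(1 − 971/37544·(0.986600+0.948300+0.916600))/(1+971/37544) = 9029/10000 ≈ 0.902900
step 5 [5y] swap r/1=229/7695: DF=(1 − 229/7695·(0.986600+0.948300+0.916600+0.902900))/(1+229/7695) = 4313/5000 ≈ 0.862600

1 1 4933/5000
2 2 9483/10000
3 3 4583/5000
4 4 9029/10000
5 5 4313/5000
f(2y,3y) = ((9483/10000)/(4583/5000) − 1)/(1) = 317/9166 ≈ 3.4584%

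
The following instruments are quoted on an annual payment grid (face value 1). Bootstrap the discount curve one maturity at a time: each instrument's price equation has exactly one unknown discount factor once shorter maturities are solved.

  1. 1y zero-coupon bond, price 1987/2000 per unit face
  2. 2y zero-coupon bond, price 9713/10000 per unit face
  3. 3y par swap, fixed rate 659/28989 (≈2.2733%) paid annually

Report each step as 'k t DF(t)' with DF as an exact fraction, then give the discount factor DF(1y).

1 1 1987/2000
2 2 9713/10000
3 3 9341/10000
DF(1y) = 1987/2000 ≈ 0.993500

step 1 [1y] zero: DF = P = 1987/2000 ≈ 0.993500
step 2 [2y] zero: DF = P = 9713/10000 ≈ 0.971300
step 3 [3y] swap r/1=659/28989: DF=(1 − 659/28989·(0.993500+0.971300))/(1+659/28989) = 9341/10000 ≈ 0.934100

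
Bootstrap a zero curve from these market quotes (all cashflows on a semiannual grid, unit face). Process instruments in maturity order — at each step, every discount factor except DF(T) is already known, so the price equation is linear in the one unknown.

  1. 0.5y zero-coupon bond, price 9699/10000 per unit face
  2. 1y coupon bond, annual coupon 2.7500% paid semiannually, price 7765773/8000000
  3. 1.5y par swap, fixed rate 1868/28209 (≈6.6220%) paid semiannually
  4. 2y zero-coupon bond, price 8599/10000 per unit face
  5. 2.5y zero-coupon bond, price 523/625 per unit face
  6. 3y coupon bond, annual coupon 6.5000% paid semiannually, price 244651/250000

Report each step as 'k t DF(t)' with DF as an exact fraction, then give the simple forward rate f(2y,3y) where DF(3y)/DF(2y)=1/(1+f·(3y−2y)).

step 1 [0.5y] zero: DF = P = 9699/10000 ≈ 0.969900
step 2 [1y] bond c/2=11/800: DF=(7765773/8000000 − 11/800·(0.969900))/(1+11/800) = 2361/2500 ≈ 0.944400
step 3 [1.5y] swap r/2=934/28209: DF=(1 − 934/28209·(0.969900+0.944400))/(1+934/28209) = 4533/5000 ≈ 0.906600
step 4 [2y] zero: DF = P = 8599/10000 ≈ 0.859900
step 5 [2.5y] zero: DF = P = 523/625 ≈ 0.836800
step 6 [3y] bond c/2=13/400: DF=(244651/250000 − 13/400·(0.969900+0.944400+0.906600+0.859900+0.836800))/(1+13/400) = 1007/1250 ≈ 0.805600

1 1/2 9699/10000
2 1 2361/2500
3 3/2 4533/5000
4 2 8599/10000
5 5/2 523/625
6 3 1007/1250
f(2y,3y) = ((8599/10000)/(1007/1250) − 1)/(1) = 543/8056 ≈ 6.7403%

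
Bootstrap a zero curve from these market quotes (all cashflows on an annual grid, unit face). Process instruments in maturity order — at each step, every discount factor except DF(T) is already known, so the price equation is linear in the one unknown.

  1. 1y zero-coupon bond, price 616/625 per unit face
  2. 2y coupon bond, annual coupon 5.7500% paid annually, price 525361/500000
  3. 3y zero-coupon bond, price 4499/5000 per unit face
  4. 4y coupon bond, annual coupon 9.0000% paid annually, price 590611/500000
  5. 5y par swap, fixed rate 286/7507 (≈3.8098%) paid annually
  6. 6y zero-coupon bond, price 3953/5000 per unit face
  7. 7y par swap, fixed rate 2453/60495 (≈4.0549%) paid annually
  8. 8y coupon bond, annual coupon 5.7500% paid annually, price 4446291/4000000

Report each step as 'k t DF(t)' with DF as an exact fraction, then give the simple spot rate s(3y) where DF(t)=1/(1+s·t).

1 1 616/625
2 2 47/50
3 3 4499/5000
4 4 1063/1250
5 5 2071/2500
6 6 3953/5000
7 7 7547/10000
8 8 3611/5000
s(3y) = (1/(4499/5000) − 1)/(3) = 167/4499 ≈ 3.7119%

step 1 [1y] zero: DF = P = 616/625 ≈ 0.985600
step 2 [2y] bond c/1=23/400: DF=(525361/500000 − 23/400·(0.985600))/(1+23/400) = 47/50 ≈ 0.940000
step 3 [3y] zero: DF = P = 4499/5000 ≈ 0.899800
step 4 [4y] bond c/1=9/100: DF=(590611/500000 − 9/100·(0.985600+0.940000+0.899800))/(1+9/100) = 1063/1250 ≈ 0.850400
step 5 [5y] swap r/1=286/7507: DF=(1 − 286/7507·(0.985600+0.940000+0.899800+0.850400))/(1+286/7507) = 2071/2500 ≈ 0.828400
step 6 [6y] zero: DF = P = 3953/5000 ≈ 0.790600
step 7 [7y] swap r/1=2453/60495: DF=(1 − 2453/60495·(0.985600+0.940000+0.899800+0.850400+0.828400+0.790600))/(1+2453/60495) = 7547/10000 ≈ 0.754700
step 8 [8y] bond c/1=23/400: DF=(4446291/4000000 − 23/400·(0.985600+0.940000+0.899800+0.850400+0.828400+0.790600+0.754700))/(1+23/400) = 3611/5000 ≈ 0.722200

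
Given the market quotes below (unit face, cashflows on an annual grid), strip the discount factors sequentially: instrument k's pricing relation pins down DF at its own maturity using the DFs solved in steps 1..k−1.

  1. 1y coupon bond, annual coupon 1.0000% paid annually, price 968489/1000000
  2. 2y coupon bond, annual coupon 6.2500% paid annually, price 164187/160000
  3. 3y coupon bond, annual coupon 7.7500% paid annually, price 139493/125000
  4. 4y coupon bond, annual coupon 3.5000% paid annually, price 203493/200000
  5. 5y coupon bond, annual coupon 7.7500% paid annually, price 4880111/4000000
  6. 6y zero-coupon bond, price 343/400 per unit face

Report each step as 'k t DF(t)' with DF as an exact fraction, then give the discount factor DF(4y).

1 1 9589/10000
2 2 4547/5000
3 3 9013/10000
4 4 4447/5000
5 5 8691/10000
6 6 343/400
DF(4y) = 4447/5000 ≈ 0.889400

step 1 [1y] bond c/1=1/100: DF=(968489/1000000 − 1/100·(0))/(1+1/100) = 9589/10000 ≈ 0.958900
step 2 [2y] bond c/1=1/16: DF=(164187/160000 − 1/16·(0.958900))/(1+1/16) = 4547/5000 ≈ 0.909400
step 3 [3y] bond c/1=31/400: DF=(139493/125000 − 31/400·(0.958900+0.909400))/(1+31/400) = 9013/10000 ≈ 0.901300
step 4 [4y] bond c/1=7/200: DF=(203493/200000 − 7/200·(0.958900+0.909400+0.901300))/(1+7/200) = 4447/5000 ≈ 0.889400
step 5 [5y] bond c/1=31/400: DF=(4880111/4000000 − 31/400·(0.958900+0.909400+0.901300+0.889400))/(1+31/400) = 8691/10000 ≈ 0.869100
step 6 [6y] zero: DF = P = 343/400 ≈ 0.857500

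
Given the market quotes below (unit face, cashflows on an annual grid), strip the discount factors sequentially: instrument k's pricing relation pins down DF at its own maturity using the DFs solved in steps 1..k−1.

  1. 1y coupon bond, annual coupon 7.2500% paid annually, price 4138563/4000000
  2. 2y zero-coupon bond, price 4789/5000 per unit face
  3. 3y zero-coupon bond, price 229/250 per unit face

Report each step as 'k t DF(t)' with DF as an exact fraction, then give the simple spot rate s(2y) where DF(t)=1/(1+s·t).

1 1 9647/10000
2 2 4789/5000
3 3 229/250
s(2y) = (1/(4789/5000) − 1)/(2) = 211/9578 ≈ 2.2030%

step 1 [1y] bond c/1=29/400: DF=(4138563/4000000 − 29/400·(0))/(1+29/400) = 9647/10000 ≈ 0.964700
step 2 [2y] zero: DF = P = 4789/5000 ≈ 0.957800
step 3 [3y] zero: DF = P = 229/250 ≈ 0.916000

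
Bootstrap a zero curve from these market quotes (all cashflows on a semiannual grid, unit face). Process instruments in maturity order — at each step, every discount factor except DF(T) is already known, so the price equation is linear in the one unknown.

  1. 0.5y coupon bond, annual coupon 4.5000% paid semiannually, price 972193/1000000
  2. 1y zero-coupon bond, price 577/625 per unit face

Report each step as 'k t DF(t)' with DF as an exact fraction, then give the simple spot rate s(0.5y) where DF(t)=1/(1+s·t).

step 1 [0.5y] bond c/2=9/400: DF=(972193/1000000 − 9/400·(0))/(1+9/400) = 2377/2500 ≈ 0.950800
step 2 [1y] zero: DF = P = 577/625 ≈ 0.923200

1 1/2 2377/2500
2 1 577/625
s(0.5y) = (1/(2377/2500) − 1)/(1/2) = 246/2377 ≈ 10.3492%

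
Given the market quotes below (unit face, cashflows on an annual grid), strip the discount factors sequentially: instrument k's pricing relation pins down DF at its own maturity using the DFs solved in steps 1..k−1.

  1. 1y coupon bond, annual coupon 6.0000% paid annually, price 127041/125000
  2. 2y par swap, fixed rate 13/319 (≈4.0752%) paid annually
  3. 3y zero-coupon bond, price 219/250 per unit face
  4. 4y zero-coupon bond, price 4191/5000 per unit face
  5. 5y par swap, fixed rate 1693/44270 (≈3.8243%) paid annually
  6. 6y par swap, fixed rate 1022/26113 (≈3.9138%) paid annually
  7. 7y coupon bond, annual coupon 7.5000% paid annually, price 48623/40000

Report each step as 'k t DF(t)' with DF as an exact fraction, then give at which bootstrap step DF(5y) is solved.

1 1 2397/2500
2 2 9233/10000
3 3 219/250
4 4 4191/5000
5 5 8307/10000
6 6 1989/2500
7 7 479/625
DF(5y) is solved at step 5

step 1 [1y] bond c/1=3/50: DF=(127041/125000 − 3/50·(0))/(1+3/50) = 2397/2500 ≈ 0.958800
step 2 [2y] swap r/1=13/319: DF=(1 − 13/319·(0.958800))/(1+13/319) = 9233/10000 ≈ 0.923300
step 3 [3y] zero: DF = P = 219/250 ≈ 0.876000
step 4 [4y] zero: DF = P = 4191/5000 ≈ 0.838200
step 5 [5y] swap r/1=1693/44270: DF=(1 − 1693/44270·(0.958800+0.923300+0.876000+0.838200))/(1+1693/44270) = 8307/10000 ≈ 0.830700
step 6 [6y] swap r/1=1022/26113: DF=(1 − 1022/26113·(0.958800+0.923300+0.876000+0.838200+0.830700))/(1+1022/26113) = 1989/2500 ≈ 0.795600
step 7 [7y] bond c/1=3/40: DF=(48623/40000 − 3/40·(0.958800+0.923300+0.876000+0.838200+0.830700+0.795600))/(1+3/40) = 479/625 ≈ 0.766400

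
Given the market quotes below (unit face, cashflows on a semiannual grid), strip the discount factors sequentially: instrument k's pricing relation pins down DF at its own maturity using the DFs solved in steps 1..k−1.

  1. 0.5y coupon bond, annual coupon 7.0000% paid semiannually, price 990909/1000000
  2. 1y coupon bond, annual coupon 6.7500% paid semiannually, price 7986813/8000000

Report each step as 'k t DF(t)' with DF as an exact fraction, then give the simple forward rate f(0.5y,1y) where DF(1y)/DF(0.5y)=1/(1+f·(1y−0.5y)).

step 1 [0.5y] bond c/2=7/200: DF=(990909/1000000 − 7/200·(0))/(1+7/200) = 4787/5000 ≈ 0.957400
step 2 [1y] bond c/2=27/800: DF=(7986813/8000000 − 27/800·(0.957400))/(1+27/800) = 1869/2000 ≈ 0.934500

1 1/2 4787/5000
2 1 1869/2000
f(0.5y,1y) = ((4787/5000)/(1869/2000) − 1)/(1/2) = 458/9345 ≈ 4.9010%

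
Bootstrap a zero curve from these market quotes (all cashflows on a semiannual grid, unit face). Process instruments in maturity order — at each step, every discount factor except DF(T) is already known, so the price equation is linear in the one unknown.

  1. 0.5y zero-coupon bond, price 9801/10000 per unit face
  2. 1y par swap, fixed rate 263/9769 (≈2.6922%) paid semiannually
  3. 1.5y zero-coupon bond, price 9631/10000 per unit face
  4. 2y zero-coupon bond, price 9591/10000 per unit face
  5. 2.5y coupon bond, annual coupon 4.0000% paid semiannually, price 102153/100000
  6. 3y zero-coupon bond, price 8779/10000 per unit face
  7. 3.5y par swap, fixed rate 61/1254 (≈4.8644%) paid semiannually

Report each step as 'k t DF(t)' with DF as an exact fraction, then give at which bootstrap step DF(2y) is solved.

1 1/2 9801/10000
2 1 9737/10000
3 3/2 9631/10000
4 2 9591/10000
5 5/2 1851/2000
6 3 8779/10000
7 7/2 4207/5000
DF(2y) is solved at step 4

step 1 [0.5y] zero: DF = P = 9801/10000 ≈ 0.980100
step 2 [1y] swap r/2=263/19538: DF=(1 − 263/19538·(0.980100))/(1+263/19538) = 9737/10000 ≈ 0.973700
step 3 [1.5y] zero: DF = P = 9631/10000 ≈ 0.963100
step 4 [2y] zero: DF = P = 9591/10000 ≈ 0.959100
step 5 [2.5y] bond c/2=1/50: DF=(102153/100000 − 1/50·(0.980100+0.973700+0.963100+0.959100))/(1+1/50) = 1851/2000 ≈ 0.925500
step 6 [3y] zero: DF = P = 8779/10000 ≈ 0.877900
step 7 [3.5y] swap r/2=61/2508: DF=(1 − 61/2508·(0.980100+0.973700+0.963100+0.959100+0.925500+0.877900))/(1+61/2508) = 4207/5000 ≈ 0.841400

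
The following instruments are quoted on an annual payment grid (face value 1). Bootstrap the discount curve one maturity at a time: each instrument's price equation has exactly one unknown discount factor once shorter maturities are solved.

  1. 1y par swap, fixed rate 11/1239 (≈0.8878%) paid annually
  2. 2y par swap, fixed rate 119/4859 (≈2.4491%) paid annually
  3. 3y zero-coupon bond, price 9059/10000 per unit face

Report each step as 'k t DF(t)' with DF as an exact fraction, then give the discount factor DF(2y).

step 1 [1y] swap r/1=11/1239: DF=(1 − 11/1239·(0))/(1+11/1239) = 1239/1250 ≈ 0.991200
step 2 [2y] swap r/1=119/4859: DF=(1 − 119/4859·(0.991200))/(1+119/4859) = 2381/2500 ≈ 0.952400
step 3 [3y] zero: DF = P = 9059/10000 ≈ 0.905900

1 1 1239/1250
2 2 2381/2500
3 3 9059/10000
DF(2y) = 2381/2500 ≈ 0.952400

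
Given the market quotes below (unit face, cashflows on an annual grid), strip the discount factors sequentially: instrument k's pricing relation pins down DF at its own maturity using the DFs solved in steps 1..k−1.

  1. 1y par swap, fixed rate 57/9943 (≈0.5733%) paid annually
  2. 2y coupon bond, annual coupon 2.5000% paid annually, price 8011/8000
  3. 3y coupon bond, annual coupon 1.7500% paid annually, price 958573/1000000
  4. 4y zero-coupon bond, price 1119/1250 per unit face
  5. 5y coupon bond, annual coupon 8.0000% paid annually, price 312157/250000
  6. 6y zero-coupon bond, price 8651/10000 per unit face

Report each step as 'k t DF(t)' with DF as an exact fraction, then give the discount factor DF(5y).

1 1 9943/10000
2 2 9527/10000
3 3 4543/5000
4 4 1119/1250
5 5 8783/10000
6 6 8651/10000
DF(5y) = 8783/10000 ≈ 0.878300

step 1 [1y] swap r/1=57/9943: DF=(1 − 57/9943·(0))/(1+57/9943) = 9943/10000 ≈ 0.994300
step 2 [2y] bond c/1=1/40: DF=(8011/8000 − 1/40·(0.994300))/(1+1/40) = 9527/10000 ≈ 0.952700
step 3 [3y] bond c/1=7/400: DF=(958573/1000000 − 7/400·(0.994300+0.952700))/(1+7/400) = 4543/5000 ≈ 0.908600
step 4 [4y] zero: DF = P = 1119/1250 ≈ 0.895200
step 5 [5y] bond c/1=2/25: DF=(312157/250000 − 2/25·(0.994300+0.952700+0.908600+0.895200))/(1+2/25) = 8783/10000 ≈ 0.878300
step 6 [6y] zero: DF = P = 8651/10000 ≈ 0.865100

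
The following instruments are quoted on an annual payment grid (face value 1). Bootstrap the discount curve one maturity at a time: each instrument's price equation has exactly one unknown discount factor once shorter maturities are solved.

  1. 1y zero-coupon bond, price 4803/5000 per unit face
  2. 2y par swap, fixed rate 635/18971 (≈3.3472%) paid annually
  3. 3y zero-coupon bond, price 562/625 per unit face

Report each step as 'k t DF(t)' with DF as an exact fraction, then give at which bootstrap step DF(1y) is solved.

1 1 4803/5000
2 2 1873/2000
3 3 562/625
DF(1y) is solved at step 1

step 1 [1y] zero: DF = P = 4803/5000 ≈ 0.960600
step 2 [2y] swap r/1=635/18971: DF=(1 − 635/18971·(0.960600))/(1+635/18971) = 1873/2000 ≈ 0.936500
step 3 [3y] zero: DF = P = 562/625 ≈ 0.899200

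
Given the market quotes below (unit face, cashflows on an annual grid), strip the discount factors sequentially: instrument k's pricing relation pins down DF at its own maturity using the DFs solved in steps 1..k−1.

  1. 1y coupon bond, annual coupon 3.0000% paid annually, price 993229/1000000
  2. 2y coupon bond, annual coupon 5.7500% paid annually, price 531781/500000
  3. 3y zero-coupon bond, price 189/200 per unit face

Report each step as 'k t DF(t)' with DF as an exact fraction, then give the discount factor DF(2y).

step 1 [1y] bond c/1=3/100: DF=(993229/1000000 − 3/100·(0))/(1+3/100) = 9643/10000 ≈ 0.964300
step 2 [2y] bond c/1=23/400: DF=(531781/500000 − 23/400·(0.964300))/(1+23/400) = 9533/10000 ≈ 0.953300
step 3 [3y] zero: DF = P = 189/200 ≈ 0.945000

1 1 9643/10000
2 2 9533/10000
3 3 189/200
DF(2y) = 9533/10000 ≈ 0.953300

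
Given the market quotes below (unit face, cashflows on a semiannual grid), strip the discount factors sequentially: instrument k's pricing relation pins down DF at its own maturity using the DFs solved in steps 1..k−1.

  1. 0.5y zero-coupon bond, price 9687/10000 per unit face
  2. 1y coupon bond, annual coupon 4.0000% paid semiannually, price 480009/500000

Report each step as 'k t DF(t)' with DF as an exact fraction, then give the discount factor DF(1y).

step 1 [0.5y] zero: DF = P = 9687/10000 ≈ 0.968700
step 2 [1y] bond c/2=1/50: DF=(480009/500000 − 1/50·(0.968700))/(1+1/50) = 4611/5000 ≈ 0.922200

1 1/2 9687/10000
2 1 4611/5000
DF(1y) = 4611/5000 ≈ 0.922200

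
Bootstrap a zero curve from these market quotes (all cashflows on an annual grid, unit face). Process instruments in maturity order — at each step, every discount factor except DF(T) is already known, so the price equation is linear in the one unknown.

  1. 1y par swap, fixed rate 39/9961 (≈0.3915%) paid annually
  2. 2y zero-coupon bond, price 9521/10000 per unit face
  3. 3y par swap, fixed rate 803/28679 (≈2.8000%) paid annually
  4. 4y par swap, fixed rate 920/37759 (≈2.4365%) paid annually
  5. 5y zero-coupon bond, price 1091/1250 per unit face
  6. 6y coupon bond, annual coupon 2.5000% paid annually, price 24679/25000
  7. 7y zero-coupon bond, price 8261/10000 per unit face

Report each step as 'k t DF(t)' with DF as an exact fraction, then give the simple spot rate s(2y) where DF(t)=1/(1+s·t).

step 1 [1y] swap r/1=39/9961: DF=(1 − 39/9961·(0))/(1+39/9961) = 9961/10000 ≈ 0.996100
step 2 [2y] zero: DF = P = 9521/10000 ≈ 0.952100
step 3 [3y] swap r/1=803/28679: DF=(1 − 803/28679·(0.996100+0.952100))/(1+803/28679) = 9197/10000 ≈ 0.919700
step 4 [4y] swap r/1=920/37759: DF=(1 − 920/37759·(0.996100+0.952100+0.919700))/(1+920/37759) = 227/250 ≈ 0.908000
step 5 [5y] zero: DF = P = 1091/1250 ≈ 0.872800
step 6 [6y] bond c/1=1/40: DF=(24679/25000 − 1/40·(0.996100+0.952100+0.919700+0.908000+0.872800))/(1+1/40) = 8497/10000 ≈ 0.849700
step 7 [7y] zero: DF = P = 8261/10000 ≈ 0.826100

1 1 9961/10000
2 2 9521/10000
3 3 9197/10000
4 4 227/250
5 5 1091/1250
6 6 8497/10000
7 7 8261/10000
s(2y) = (1/(9521/10000) − 1)/(2) = 479/19042 ≈ 2.5155%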